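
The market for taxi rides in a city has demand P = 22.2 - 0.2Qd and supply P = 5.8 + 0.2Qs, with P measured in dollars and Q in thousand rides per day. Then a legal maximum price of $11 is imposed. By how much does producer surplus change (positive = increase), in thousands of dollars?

Rearranging demand gives Qd = 111 - 5P; rearranging supply gives Qs = 5P - 29. Equilibrium: 111 - 5P = 5P - 29, so 140 = 10P and P* = 14, Q* = 41.
Because the ceiling (11) lies below the market-clearing price, it is binding.
At P = 11: Qd = 111 - 5·11 = 56 and Qs = 5·11 - 29 = 26.
Producer surplus without the control is ½ · (14 - 5.8) · 41 = 168.1.
With the ceiling, producers sell 26 units at 11, so PS = ½ · (11 - 5.8) · 26 = 67.6.
Change in producer surplus = 67.6 - 168.1 = -100.5.

-100.5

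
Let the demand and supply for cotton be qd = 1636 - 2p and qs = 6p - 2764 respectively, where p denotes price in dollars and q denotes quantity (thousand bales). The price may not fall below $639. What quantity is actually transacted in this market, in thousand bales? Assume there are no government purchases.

358

Setting quantity demanded equal to quantity supplied, 1636 - 2p = 6p - 2764, gives p* = 550 and q* = 536.
The floor of 639 is above the equilibrium price 550, so it binds.
At p = 639: qd = 1636 - 2·639 = 358 and qs = 6·639 - 2764 = 1070.
The quantity actually transacted is the short side, demand: 358.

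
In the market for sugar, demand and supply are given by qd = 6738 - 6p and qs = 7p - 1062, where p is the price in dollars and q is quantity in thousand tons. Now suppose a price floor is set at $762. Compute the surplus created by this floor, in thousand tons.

2106

Without the control the market clears where 6738 - 6p = 7p - 1062, i.e. p* = 600 and q* = 3138.
The floor of 762 is above the equilibrium price 600, so it binds.
At p = 762: qd = 6738 - 6·762 = 2166 and qs = 7·762 - 1062 = 4272.
Surplus = qs - qd = 4272 - 2166 = 2106.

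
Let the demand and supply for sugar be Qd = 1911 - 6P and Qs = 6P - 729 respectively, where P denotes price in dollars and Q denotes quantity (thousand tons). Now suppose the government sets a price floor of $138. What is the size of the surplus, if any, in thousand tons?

0

In a free market, 1911 - 6P = 6P - 729 gives the equilibrium P* = 220, Q* = 591.
The floor of 138 is below the equilibrium price 220, so it is not binding; the market clears at P* = 220, Q* = 591.
Since the control does not bind, there is no surplus.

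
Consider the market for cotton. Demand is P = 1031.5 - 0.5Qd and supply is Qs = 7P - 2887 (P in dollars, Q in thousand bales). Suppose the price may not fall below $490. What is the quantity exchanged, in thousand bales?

Rearranging demand gives Qd = 2063 - 2P. In a free market, 2063 - 2P = 7P - 2887 gives the equilibrium P* = 550, Q* = 963.
The floor of 490 is below the equilibrium price 550, so it is not binding; the market clears at P* = 550, Q* = 963.

963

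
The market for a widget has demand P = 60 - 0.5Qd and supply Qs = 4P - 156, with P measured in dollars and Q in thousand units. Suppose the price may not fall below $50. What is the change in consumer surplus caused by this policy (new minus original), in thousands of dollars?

Rearranging demand gives Qd = 120 - 2P. Equilibrium: 120 - 2P = 4P - 156, so 276 = 6P and P* = 46, Q* = 28.
Since 50 > 46, the floor is binding.
At P = 50: Qd = 120 - 2·50 = 20 and Qs = 4·50 - 156 = 44.
Consumer surplus without the control is ½ · (60 - 46) · 28 = 196.
With the floor, consumers buy 20 units at 50, so CS = ½ · (60 - 50) · 20 = 100.
Change in consumer surplus = 100 - 196 = -96.

-96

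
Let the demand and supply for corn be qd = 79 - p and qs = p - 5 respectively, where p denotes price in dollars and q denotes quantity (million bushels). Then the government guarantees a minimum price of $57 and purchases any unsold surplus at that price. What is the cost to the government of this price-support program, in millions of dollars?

Equilibrium: 79 - p = p - 5, so 84 = 2p and p* = 42, q* = 37.
Because the floor (57) lies above the market-clearing price, it is binding.
At p = 57: qd = 79 - 57 = 22 and qs = 57 - 5 = 52.
Surplus = qs - qd = 30.
Government expenditure = surplus × support price = 30 × 57 = 1710.

1710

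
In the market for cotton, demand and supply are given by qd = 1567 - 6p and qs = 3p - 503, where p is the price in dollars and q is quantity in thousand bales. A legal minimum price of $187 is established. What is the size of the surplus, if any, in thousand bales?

0

Setting quantity demanded equal to quantity supplied, 1567 - 6p = 3p - 503, gives p* = 230 and q* = 187.
The floor of 187 is below the equilibrium price 230, so it is not binding; the market clears at p* = 230, q* = 187.
Since the control does not bind, there is no surplus.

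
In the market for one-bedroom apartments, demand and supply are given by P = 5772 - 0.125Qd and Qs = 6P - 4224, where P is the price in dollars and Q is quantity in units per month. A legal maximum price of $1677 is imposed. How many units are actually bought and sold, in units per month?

Rearranging demand gives Qd = 46176 - 8P. Setting quantity demanded equal to quantity supplied, 46176 - 8P = 6P - 4224, gives P* = 3600 and Q* = 17376.
Since 1677 < 3600, the ceiling is binding.
At P = 1677: Qd = 46176 - 8·1677 = 32760 and Qs = 6·1677 - 4224 = 5838.
The quantity actually transacted is the short side, supply: 5838.

5838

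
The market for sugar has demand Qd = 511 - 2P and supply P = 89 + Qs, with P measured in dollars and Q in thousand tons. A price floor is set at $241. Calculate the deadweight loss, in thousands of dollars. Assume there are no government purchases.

5043

Rearranging supply gives Qs = P - 89. Without the control the market clears where 511 - 2P = P - 89, i.e. P* = 200 and Q* = 111.
Because the floor (241) lies above the market-clearing price, it is binding.
At P = 241: Qd = 511 - 2·241 = 29 and Qs = 241 - 89 = 152.
Quantity traded falls to 29. At Q = 29 the demand price is (511 - 29)/2 = 241 and the supply price is 89 + 29 = 118.
Deadweight loss = ½ · (241 - 118) · (111 - 29) = ½ · 123 · 82 = 5043.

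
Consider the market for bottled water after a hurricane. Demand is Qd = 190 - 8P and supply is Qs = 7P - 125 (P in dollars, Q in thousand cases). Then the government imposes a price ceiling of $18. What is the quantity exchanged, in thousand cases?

Setting quantity demanded equal to quantity supplied, 190 - 8P = 7P - 125, gives P* = 21 and Q* = 22.
The ceiling of 18 is below the equilibrium price 21, so it binds.
At P = 18: Qd = 190 - 8·18 = 46 and Qs = 7·18 - 125 = 1.
The quantity actually transacted is the short side, supply: 1.

1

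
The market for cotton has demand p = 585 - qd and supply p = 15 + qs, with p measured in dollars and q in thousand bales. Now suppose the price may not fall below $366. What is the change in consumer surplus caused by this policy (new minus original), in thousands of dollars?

Rearranging demand gives qd = 585 - p; rearranging supply gives qs = p - 15. Equilibrium: 585 - p = p - 15, so 600 = 2p and p* = 300, q* = 285.
Since 366 > 300, the floor is binding.
At p = 366: qd = 585 - 366 = 219 and qs = 366 - 15 = 351.
Consumer surplus without the control is ½ · (585 - 300) · 285 = 40612.5.
With the floor, consumers buy 219 units at 366, so CS = ½ · (585 - 366) · 219 = 23980.5.
Change in consumer surplus = 23980.5 - 40612.5 = -16632.

-16632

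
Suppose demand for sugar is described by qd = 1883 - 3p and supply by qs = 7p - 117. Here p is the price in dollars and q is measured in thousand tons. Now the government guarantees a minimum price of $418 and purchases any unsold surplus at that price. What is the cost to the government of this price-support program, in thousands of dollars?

911240

Without the control the market clears where 1883 - 3p = 7p - 117, i.e. p* = 200 and q* = 1283.
The floor of 418 is above the equilibrium price 200, so it binds.
At p = 418: qd = 1883 - 3·418 = 629 and qs = 7·418 - 117 = 2809.
Surplus = qs - qd = 2180.
Government expenditure = surplus × support price = 2180 × 418 = 911240.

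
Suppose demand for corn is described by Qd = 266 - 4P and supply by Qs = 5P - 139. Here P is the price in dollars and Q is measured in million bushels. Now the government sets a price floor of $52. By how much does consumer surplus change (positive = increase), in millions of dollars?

-504

In a free market, 266 - 4P = 5P - 139 gives the equilibrium P* = 45, Q* = 86.
Since 52 > 45, the floor is binding.
At P = 52: Qd = 266 - 4·52 = 58 and Qs = 5·52 - 139 = 121.
Consumer surplus without the control is ½ · (66.5 - 45) · 86 = 924.5.
With the floor, consumers buy 58 units at 52, so CS = ½ · (66.5 - 52) · 58 = 420.5.
Change in consumer surplus = 420.5 - 924.5 = -504.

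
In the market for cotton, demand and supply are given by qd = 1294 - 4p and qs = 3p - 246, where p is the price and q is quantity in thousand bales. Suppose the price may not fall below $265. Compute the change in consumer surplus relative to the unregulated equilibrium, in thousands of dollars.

Setting quantity demanded equal to quantity supplied, 1294 - 4p = 3p - 246, gives p* = 220 and q* = 414.
Since 265 > 220, the floor is binding.
At p = 265: qd = 1294 - 4·265 = 234 and qs = 3·265 - 246 = 549.
Consumer surplus without the control is ½ · (323.5 - 220) · 414 = 21424.5.
With the floor, consumers buy 234 units at 265, so CS = ½ · (323.5 - 265) · 234 = 6844.5.
Change in consumer surplus = 6844.5 - 21424.5 = -14580.

-14580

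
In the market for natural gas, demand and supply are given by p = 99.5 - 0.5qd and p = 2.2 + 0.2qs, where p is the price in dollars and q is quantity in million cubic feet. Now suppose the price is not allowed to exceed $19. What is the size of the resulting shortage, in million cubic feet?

Rearranging demand gives qd = 199 - 2p; rearranging supply gives qs = 5p - 11. Equilibrium: 199 - 2p = 5p - 11, so 210 = 7p and p* = 30, q* = 139.
The ceiling of 19 is below the equilibrium price 30, so it binds.
At p = 19: qd = 199 - 2·19 = 161 and qs = 5·19 - 11 = 84.
Shortage = qd - qs = 161 - 84 = 77.

77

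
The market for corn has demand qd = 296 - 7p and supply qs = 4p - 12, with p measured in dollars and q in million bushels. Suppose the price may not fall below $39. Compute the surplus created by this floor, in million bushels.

Setting quantity demanded equal to quantity supplied, 296 - 7p = 4p - 12, gives p* = 28 and q* = 100.
The floor of 39 is above the equilibrium price 28, so it binds.
At p = 39: qd = 296 - 7·39 = 23 and qs = 4·39 - 12 = 144.
Surplus = qs - qd = 144 - 23 = 121.

121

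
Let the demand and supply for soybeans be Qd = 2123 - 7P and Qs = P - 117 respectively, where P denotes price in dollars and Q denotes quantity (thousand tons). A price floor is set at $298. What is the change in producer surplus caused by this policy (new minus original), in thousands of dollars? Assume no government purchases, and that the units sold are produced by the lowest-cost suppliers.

Equilibrium: 2123 - 7P = P - 117, so 2240 = 8P and P* = 280, Q* = 163.
Since 298 > 280, the floor is binding.
At P = 298: Qd = 2123 - 7·298 = 37 and Qs = 298 - 117 = 181.
Producer surplus without the control is ½ · (280 - 117) · 163 = 13284.5.
With the floor, 37 units are sold at 298. The supply price at Q = 37 is 154, so PS = ½ · [(298 - 117) + (298 - 154)] · 37 = 6012.5.
Change in producer surplus = 6012.5 - 13284.5 = -7272.

-7272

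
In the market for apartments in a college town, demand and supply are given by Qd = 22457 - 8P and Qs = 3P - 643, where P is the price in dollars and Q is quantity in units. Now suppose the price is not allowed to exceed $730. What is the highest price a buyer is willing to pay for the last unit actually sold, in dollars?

Setting quantity demanded equal to quantity supplied, 22457 - 8P = 3P - 643, gives P* = 2100 and Q* = 5657.
Because the ceiling (730) lies below the market-clearing price, it is binding.
At P = 730: Qd = 22457 - 8·730 = 16617 and Qs = 3·730 - 643 = 1547.
Only 1547 units reach the market. On the demand curve, the marginal buyer's willingness to pay at Q = 1547 is (22457 - 1547)/8 = 2613.75.

2613.75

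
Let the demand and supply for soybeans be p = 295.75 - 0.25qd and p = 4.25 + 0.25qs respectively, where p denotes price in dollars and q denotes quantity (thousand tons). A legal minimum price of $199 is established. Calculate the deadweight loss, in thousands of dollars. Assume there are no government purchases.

9604

Rearranging demand gives qd = 1183 - 4p; rearranging supply gives qs = 4p - 17. Equilibrium: 1183 - 4p = 4p - 17, so 1200 = 8p and p* = 150, q* = 583.
Since 199 > 150, the floor is binding.
At p = 199: qd = 1183 - 4·199 = 387 and qs = 4·199 - 17 = 779.
Quantity traded falls to 387. At q = 387 the demand price is (1183 - 387)/4 = 199 and the supply price is (17 + 387)/4 = 101.
Deadweight loss = ½ · (199 - 101) · (583 - 387) = ½ · 98 · 196 = 9604.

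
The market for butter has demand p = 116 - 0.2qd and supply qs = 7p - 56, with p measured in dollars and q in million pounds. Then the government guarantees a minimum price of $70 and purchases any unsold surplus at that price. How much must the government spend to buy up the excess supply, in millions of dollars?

Rearranging demand gives qd = 580 - 5p. Setting quantity demanded equal to quantity supplied, 580 - 5p = 7p - 56, gives p* = 53 and q* = 315.
Since 70 > 53, the floor is binding.
At p = 70: qd = 580 - 5·70 = 230 and qs = 7·70 - 56 = 434.
Surplus = qs - qd = 204.
Government expenditure = surplus × support price = 204 × 70 = 14280.

14280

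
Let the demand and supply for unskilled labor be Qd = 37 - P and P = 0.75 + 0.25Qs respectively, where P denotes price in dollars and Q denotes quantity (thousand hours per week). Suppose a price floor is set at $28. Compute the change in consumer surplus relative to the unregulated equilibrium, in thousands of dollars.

Rearranging supply gives Qs = 4P - 3. Without the control the market clears where 37 - P = 4P - 3, i.e. P* = 8 and Q* = 29.
Because the floor (28) lies above the market-clearing price, it is binding.
At P = 28: Qd = 37 - 28 = 9 and Qs = 4·28 - 3 = 109.
Consumer surplus without the control is ½ · (37 - 8) · 29 = 420.5.
With the floor, consumers buy 9 units at 28, so CS = ½ · (37 - 28) · 9 = 40.5.
Change in consumer surplus = 40.5 - 420.5 = -380.

-380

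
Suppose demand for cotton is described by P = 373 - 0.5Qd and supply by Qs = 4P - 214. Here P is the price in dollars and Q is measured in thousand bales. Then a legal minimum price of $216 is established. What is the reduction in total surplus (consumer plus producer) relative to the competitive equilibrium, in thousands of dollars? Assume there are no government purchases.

4704

Rearranging demand gives Qd = 746 - 2P. In a free market, 746 - 2P = 4P - 214 gives the equilibrium P* = 160, Q* = 426.
The floor of 216 is above the equilibrium price 160, so it binds.
At P = 216: Qd = 746 - 2·216 = 314 and Qs = 4·216 - 214 = 650.
Quantity traded falls to 314. At Q = 314 the demand price is (746 - 314)/2 = 216 and the supply price is (214 + 314)/4 = 132.
Deadweight loss = ½ · (216 - 132) · (426 - 314) = ½ · 84 · 112 = 4704.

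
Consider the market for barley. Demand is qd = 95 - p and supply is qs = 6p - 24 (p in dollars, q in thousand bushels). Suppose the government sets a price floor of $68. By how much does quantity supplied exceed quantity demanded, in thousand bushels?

357

Setting quantity demanded equal to quantity supplied, 95 - p = 6p - 24, gives p* = 17 and q* = 78.
Since 68 > 17, the floor is binding.
At p = 68: qd = 95 - 68 = 27 and qs = 6·68 - 24 = 384.
Surplus = qs - qd = 384 - 27 = 357.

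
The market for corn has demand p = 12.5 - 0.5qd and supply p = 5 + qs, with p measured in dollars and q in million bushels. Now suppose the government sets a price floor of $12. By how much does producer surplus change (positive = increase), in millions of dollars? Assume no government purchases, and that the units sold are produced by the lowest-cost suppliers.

-6

Rearranging demand gives qd = 25 - 2p; rearranging supply gives qs = p - 5. In a free market, 25 - 2p = p - 5 gives the equilibrium p* = 10, q* = 5.
Since 12 > 10, the floor is binding.
At p = 12: qd = 25 - 2·12 = 1 and qs = 12 - 5 = 7.
Producer surplus without the control is ½ · (10 - 5) · 5 = 12.5.
With the floor, 1 units are sold at 12. The supply price at q = 1 is 6, so PS = ½ · [(12 - 5) + (12 - 6)] · 1 = 6.5.
Change in producer surplus = 6.5 - 12.5 = -6.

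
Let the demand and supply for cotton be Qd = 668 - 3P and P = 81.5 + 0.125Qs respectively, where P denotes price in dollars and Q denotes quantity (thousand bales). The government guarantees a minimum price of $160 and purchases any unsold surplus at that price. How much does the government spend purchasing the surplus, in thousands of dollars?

70400

Rearranging supply gives Qs = 8P - 652. In a free market, 668 - 3P = 8P - 652 gives the equilibrium P* = 120, Q* = 308.
Since 160 > 120, the floor is binding.
At P = 160: Qd = 668 - 3·160 = 188 and Qs = 8·160 - 652 = 628.
Surplus = Qs - Qd = 440.
Government expenditure = surplus × support price = 440 × 160 = 70400.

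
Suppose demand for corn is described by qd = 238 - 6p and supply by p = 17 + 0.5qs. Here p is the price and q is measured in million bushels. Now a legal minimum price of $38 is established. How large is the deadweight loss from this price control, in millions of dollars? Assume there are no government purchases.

192

Rearranging supply gives qs = 2p - 34. Equilibrium: 238 - 6p = 2p - 34, so 272 = 8p and p* = 34, q* = 34.
The floor of 38 is above the equilibrium price 34, so it binds.
At p = 38: qd = 238 - 6·38 = 10 and qs = 2·38 - 34 = 42.
Quantity traded falls to 10. At q = 10 the demand price is (238 - 10)/6 = 38 and the supply price is (34 + 10)/2 = 22.
Deadweight loss = ½ · (38 - 22) · (34 - 10) = ½ · 16 · 24 = 192.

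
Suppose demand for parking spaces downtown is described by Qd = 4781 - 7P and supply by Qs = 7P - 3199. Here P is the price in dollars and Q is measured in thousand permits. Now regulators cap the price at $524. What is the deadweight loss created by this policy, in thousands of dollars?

14812

In a free market, 4781 - 7P = 7P - 3199 gives the equilibrium P* = 570, Q* = 791.
The ceiling of 524 is below the equilibrium price 570, so it binds.
At P = 524: Qd = 4781 - 7·524 = 1113 and Qs = 7·524 - 3199 = 469.
Quantity traded falls to 469. At Q = 469 the demand price is (4781 - 469)/7 = 616 and the supply price is (3199 + 469)/7 = 524.
Deadweight loss = ½ · (616 - 524) · (791 - 469) = ½ · 92 · 322 = 14812.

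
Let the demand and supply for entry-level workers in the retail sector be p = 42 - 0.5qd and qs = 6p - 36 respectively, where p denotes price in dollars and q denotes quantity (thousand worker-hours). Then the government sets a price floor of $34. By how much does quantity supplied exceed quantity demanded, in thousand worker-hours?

152

Rearranging demand gives qd = 84 - 2p. Without the control the market clears where 84 - 2p = 6p - 36, i.e. p* = 15 and q* = 54.
The floor of 34 is above the equilibrium price 15, so it binds.
At p = 34: qd = 84 - 2·34 = 16 and qs = 6·34 - 36 = 168.
Surplus = qs - qd = 168 - 16 = 152.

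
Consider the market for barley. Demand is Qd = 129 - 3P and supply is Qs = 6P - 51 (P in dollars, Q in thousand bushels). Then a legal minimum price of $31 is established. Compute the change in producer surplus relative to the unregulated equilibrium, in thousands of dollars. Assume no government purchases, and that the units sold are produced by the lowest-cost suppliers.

305.25

In a free market, 129 - 3P = 6P - 51 gives the equilibrium P* = 20, Q* = 69.
Since 31 > 20, the floor is binding.
At P = 31: Qd = 129 - 3·31 = 36 and Qs = 6·31 - 51 = 135.
Producer surplus without the control is ½ · (20 - 8.5) · 69 = 396.75.
With the floor, 36 units are sold at 31. The supply price at Q = 36 is 14.5, so PS = ½ · [(31 - 8.5) + (31 - 14.5)] · 36 = 702.
Change in producer surplus = 702 - 396.75 = 305.25.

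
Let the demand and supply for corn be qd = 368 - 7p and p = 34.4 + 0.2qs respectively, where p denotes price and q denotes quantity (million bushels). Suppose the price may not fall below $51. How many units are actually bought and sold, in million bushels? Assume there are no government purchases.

Rearranging supply gives qs = 5p - 172. Equilibrium: 368 - 7p = 5p - 172, so 540 = 12p and p* = 45, q* = 53.
The floor of 51 is above the equilibrium price 45, so it binds.
At p = 51: qd = 368 - 7·51 = 11 and qs = 5·51 - 172 = 83.
The quantity actually transacted is the short side, demand: 11.

11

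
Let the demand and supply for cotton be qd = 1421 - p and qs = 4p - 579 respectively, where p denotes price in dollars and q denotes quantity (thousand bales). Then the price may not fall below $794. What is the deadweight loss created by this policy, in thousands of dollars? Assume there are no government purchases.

In a free market, 1421 - p = 4p - 579 gives the equilibrium p* = 400, q* = 1021.
Because the floor (794) lies above the market-clearing price, it is binding.
At p = 794: qd = 1421 - 794 = 627 and qs = 4·794 - 579 = 2597.
Quantity traded falls to 627. At q = 627 the demand price is 1421 - 627 = 794 and the supply price is (579 + 627)/4 = 301.5.
Deadweight loss = ½ · (794 - 301.5) · (1021 - 627) = ½ · 492.5 · 394 = 97022.5.

97022.5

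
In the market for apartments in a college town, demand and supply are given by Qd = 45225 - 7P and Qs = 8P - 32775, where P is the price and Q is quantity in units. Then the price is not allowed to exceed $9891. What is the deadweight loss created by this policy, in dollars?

Setting quantity demanded equal to quantity supplied, 45225 - 7P = 8P - 32775, gives P* = 5200 and Q* = 8825.
The ceiling of 9891 is above the equilibrium price 5200, so it is not binding; the market clears at P* = 5200, Q* = 8825.
Since the control does not bind, no trades are prevented and deadweight loss is zero.

0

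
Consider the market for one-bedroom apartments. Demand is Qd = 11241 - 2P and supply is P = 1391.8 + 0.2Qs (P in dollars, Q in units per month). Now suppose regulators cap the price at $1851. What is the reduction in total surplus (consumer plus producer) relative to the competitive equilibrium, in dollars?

4908758.75

Rearranging supply gives Qs = 5P - 6959. In a free market, 11241 - 2P = 5P - 6959 gives the equilibrium P* = 2600, Q* = 6041.
Since 1851 < 2600, the ceiling is binding.
At P = 1851: Qd = 11241 - 2·1851 = 7539 and Qs = 5·1851 - 6959 = 2296.
Quantity traded falls to 2296. At Q = 2296 the demand price is (11241 - 2296)/2 = 4472.5 and the supply price is (6959 + 2296)/5 = 1851.
Deadweight loss = ½ · (4472.5 - 1851) · (6041 - 2296) = ½ · 2621.5 · 3745 = 4908758.75.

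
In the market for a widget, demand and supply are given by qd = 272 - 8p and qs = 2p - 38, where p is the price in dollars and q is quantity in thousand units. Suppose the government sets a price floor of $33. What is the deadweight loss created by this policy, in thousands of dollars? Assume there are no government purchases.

Equilibrium: 272 - 8p = 2p - 38, so 310 = 10p and p* = 31, q* = 24.
Because the floor (33) lies above the market-clearing price, it is binding.
At p = 33: qd = 272 - 8·33 = 8 and qs = 2·33 - 38 = 28.
Quantity traded falls to 8. At q = 8 the demand price is (272 - 8)/8 = 33 and the supply price is (38 + 8)/2 = 23.
Deadweight loss = ½ · (33 - 23) · (24 - 8) = ½ · 10 · 16 = 80.

80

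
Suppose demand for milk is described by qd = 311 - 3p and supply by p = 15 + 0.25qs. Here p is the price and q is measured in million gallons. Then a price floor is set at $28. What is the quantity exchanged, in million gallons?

Rearranging supply gives qs = 4p - 60. Without the control the market clears where 311 - 3p = 4p - 60, i.e. p* = 53 and q* = 152.
The floor of 28 is below the equilibrium price 53, so it is not binding; the market clears at p* = 53, q* = 152.

152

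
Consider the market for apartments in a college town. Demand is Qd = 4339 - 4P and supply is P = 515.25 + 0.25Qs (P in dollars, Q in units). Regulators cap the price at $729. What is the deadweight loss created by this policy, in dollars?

Rearranging supply gives Qs = 4P - 2061. Without the control the market clears where 4339 - 4P = 4P - 2061, i.e. P* = 800 and Q* = 1139.
Because the ceiling (729) lies below the market-clearing price, it is binding.
At P = 729: Qd = 4339 - 4·729 = 1423 and Qs = 4·729 - 2061 = 855.
Quantity traded falls to 855. At Q = 855 the demand price is (4339 - 855)/4 = 871 and the supply price is (2061 + 855)/4 = 729.
Deadweight loss = ½ · (871 - 729) · (1139 - 855) = ½ · 142 · 284 = 20164.

20164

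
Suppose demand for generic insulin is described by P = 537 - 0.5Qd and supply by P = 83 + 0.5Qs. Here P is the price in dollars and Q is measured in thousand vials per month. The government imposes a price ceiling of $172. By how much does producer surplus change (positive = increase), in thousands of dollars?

Rearranging demand gives Qd = 1074 - 2P; rearranging supply gives Qs = 2P - 166. Without the control the market clears where 1074 - 2P = 2P - 166, i.e. P* = 310 and Q* = 454.
Since 172 < 310, the ceiling is binding.
At P = 172: Qd = 1074 - 2·172 = 730 and Qs = 2·172 - 166 = 178.
Producer surplus without the control is ½ · (310 - 83) · 454 = 51529.
With the ceiling, producers sell 178 units at 172, so PS = ½ · (172 - 83) · 178 = 7921.
Change in producer surplus = 7921 - 51529 = -43608.

-43608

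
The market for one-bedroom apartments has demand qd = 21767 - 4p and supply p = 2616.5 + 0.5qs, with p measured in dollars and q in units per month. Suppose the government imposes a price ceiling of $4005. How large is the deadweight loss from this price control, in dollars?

367537.5

Rearranging supply gives qs = 2p - 5233. Without the control the market clears where 21767 - 4p = 2p - 5233, i.e. p* = 4500 and q* = 3767.
The ceiling of 4005 is below the equilibrium price 4500, so it binds.
At p = 4005: qd = 21767 - 4·4005 = 5747 and qs = 2·4005 - 5233 = 2777.
Quantity traded falls to 2777. At q = 2777 the demand price is (21767 - 2777)/4 = 4747.5 and the supply price is (5233 + 2777)/2 = 4005.
Deadweight loss = ½ · (4747.5 - 4005) · (3767 - 2777) = ½ · 742.5 · 990 = 367537.5.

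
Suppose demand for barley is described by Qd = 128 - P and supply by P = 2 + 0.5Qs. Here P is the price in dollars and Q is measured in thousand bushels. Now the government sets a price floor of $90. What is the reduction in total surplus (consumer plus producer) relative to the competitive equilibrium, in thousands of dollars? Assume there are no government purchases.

Rearranging supply gives Qs = 2P - 4. In a free market, 128 - P = 2P - 4 gives the equilibrium P* = 44, Q* = 84.
Since 90 > 44, the floor is binding.
At P = 90: Qd = 128 - 90 = 38 and Qs = 2·90 - 4 = 176.
Quantity traded falls to 38. At Q = 38 the demand price is 128 - 38 = 90 and the supply price is (4 + 38)/2 = 21.
Deadweight loss = ½ · (90 - 21) · (84 - 38) = ½ · 69 · 46 = 1587.

1587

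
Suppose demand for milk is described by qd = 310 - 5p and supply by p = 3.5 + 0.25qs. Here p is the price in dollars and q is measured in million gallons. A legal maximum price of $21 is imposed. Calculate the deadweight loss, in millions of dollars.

810

Rearranging supply gives qs = 4p - 14. In a free market, 310 - 5p = 4p - 14 gives the equilibrium p* = 36, q* = 130.
Because the ceiling (21) lies below the market-clearing price, it is binding.
At p = 21: qd = 310 - 5·21 = 205 and qs = 4·21 - 14 = 70.
Quantity traded falls to 70. At q = 70 the demand price is (310 - 70)/5 = 48 and the supply price is (14 + 70)/4 = 21.
Deadweight loss = ½ · (48 - 21) · (130 - 70) = ½ · 27 · 60 = 810.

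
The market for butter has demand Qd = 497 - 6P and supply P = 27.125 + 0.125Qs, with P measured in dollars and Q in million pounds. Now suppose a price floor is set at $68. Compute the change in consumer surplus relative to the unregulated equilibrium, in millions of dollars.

Rearranging supply gives Qs = 8P - 217. Without the control the market clears where 497 - 6P = 8P - 217, i.e. P* = 51 and Q* = 191.
The floor of 68 is above the equilibrium price 51, so it binds.
At P = 68: Qd = 497 - 6·68 = 89 and Qs = 8·68 - 217 = 327.
Consumer surplus without the control is ½ · (497/6 - 51) · 191 = 36481/12.
With the floor, consumers buy 89 units at 68, so CS = ½ · (497/6 - 68) · 89 = 7921/12.
Change in consumer surplus = 7921/12 - 36481/12 = -2380.

-2380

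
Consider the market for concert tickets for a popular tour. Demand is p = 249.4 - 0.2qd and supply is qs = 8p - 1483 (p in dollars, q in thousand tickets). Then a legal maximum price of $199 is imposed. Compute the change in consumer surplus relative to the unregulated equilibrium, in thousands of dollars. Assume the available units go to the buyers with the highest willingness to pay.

Rearranging demand gives qd = 1247 - 5p. Without the control the market clears where 1247 - 5p = 8p - 1483, i.e. p* = 210 and q* = 197.
The ceiling of 199 is below the equilibrium price 210, so it binds.
At p = 199: qd = 1247 - 5·199 = 252 and qs = 8·199 - 1483 = 109.
Consumer surplus without the control is ½ · (249.4 - 210) · 197 = 3880.9.
With the ceiling, 109 units are sold at 199 (assume they go to the highest-value buyers). The demand price at q = 109 is 227.6, so CS = ½ · [(249.4 - 199) + (227.6 - 199)] · 109 = 4305.5.
Change in consumer surplus = 4305.5 - 3880.9 = 424.6.

424.6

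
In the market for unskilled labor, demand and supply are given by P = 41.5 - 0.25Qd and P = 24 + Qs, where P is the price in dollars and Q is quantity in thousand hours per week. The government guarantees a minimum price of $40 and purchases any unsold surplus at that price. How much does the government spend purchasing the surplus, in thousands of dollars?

Rearranging demand gives Qd = 166 - 4P; rearranging supply gives Qs = P - 24. Equilibrium: 166 - 4P = P - 24, so 190 = 5P and P* = 38, Q* = 14.
Since 40 > 38, the floor is binding.
At P = 40: Qd = 166 - 4·40 = 6 and Qs = 40 - 24 = 16.
Surplus = Qs - Qd = 10.
Government expenditure = surplus × support price = 10 × 40 = 400.

400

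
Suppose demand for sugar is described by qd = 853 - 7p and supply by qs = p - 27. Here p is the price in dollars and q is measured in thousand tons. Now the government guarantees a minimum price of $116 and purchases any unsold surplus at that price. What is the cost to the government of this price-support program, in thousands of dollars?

5568

Equilibrium: 853 - 7p = p - 27, so 880 = 8p and p* = 110, q* = 83.
Because the floor (116) lies above the market-clearing price, it is binding.
At p = 116: qd = 853 - 7·116 = 41 and qs = 116 - 27 = 89.
Surplus = qs - qd = 48.
Government expenditure = surplus × support price = 48 × 116 = 5568.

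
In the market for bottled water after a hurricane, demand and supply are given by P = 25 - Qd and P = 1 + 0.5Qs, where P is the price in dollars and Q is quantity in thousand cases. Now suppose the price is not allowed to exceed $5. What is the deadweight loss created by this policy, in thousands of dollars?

48

Rearranging demand gives Qd = 25 - P; rearranging supply gives Qs = 2P - 2. In a free market, 25 - P = 2P - 2 gives the equilibrium P* = 9, Q* = 16.
The ceiling of 5 is below the equilibrium price 9, so it binds.
At P = 5: Qd = 25 - 5 = 20 and Qs = 2·5 - 2 = 8.
Quantity traded falls to 8. At Q = 8 the demand price is 25 - 8 = 17 and the supply price is (2 + 8)/2 = 5.
Deadweight loss = ½ · (17 - 5) · (16 - 8) = ½ · 12 · 8 = 48.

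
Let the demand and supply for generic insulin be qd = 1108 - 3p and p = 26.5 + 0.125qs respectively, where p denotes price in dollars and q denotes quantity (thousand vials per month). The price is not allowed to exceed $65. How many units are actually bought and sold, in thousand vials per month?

308

Rearranging supply gives qs = 8p - 212. Setting quantity demanded equal to quantity supplied, 1108 - 3p = 8p - 212, gives p* = 120 and q* = 748.
Since 65 < 120, the ceiling is binding.
At p = 65: qd = 1108 - 3·65 = 913 and qs = 8·65 - 212 = 308.
The quantity actually transacted is the short side, supply: 308.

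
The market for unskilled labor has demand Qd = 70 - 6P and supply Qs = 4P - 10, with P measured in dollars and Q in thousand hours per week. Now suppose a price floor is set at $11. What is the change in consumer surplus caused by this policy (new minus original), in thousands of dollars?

Setting quantity demanded equal to quantity supplied, 70 - 6P = 4P - 10, gives P* = 8 and Q* = 22.
Since 11 > 8, the floor is binding.
At P = 11: Qd = 70 - 6·11 = 4 and Qs = 4·11 - 10 = 34.
Consumer surplus without the control is ½ · (35/3 - 8) · 22 = 121/3.
With the floor, consumers buy 4 units at 11, so CS = ½ · (35/3 - 11) · 4 = 4/3.
Change in consumer surplus = 4/3 - 121/3 = -39.

-39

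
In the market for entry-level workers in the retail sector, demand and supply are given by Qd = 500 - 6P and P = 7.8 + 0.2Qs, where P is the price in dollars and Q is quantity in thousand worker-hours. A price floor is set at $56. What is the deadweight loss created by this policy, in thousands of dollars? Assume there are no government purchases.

323.4

Rearranging supply gives Qs = 5P - 39. Setting quantity demanded equal to quantity supplied, 500 - 6P = 5P - 39, gives P* = 49 and Q* = 206.
Since 56 > 49, the floor is binding.
At P = 56: Qd = 500 - 6·56 = 164 and Qs = 5·56 - 39 = 241.
Quantity traded falls to 164. At Q = 164 the demand price is (500 - 164)/6 = 56 and the supply price is (39 + 164)/5 = 40.6.
Deadweight loss = ½ · (56 - 40.6) · (206 - 164) = ½ · 15.4 · 42 = 323.4.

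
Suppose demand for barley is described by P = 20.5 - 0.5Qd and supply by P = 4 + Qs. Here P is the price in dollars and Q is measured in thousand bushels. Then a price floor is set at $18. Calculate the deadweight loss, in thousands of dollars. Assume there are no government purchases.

Rearranging demand gives Qd = 41 - 2P; rearranging supply gives Qs = P - 4. Without the control the market clears where 41 - 2P = P - 4, i.e. P* = 15 and Q* = 11.
Since 18 > 15, the floor is binding.
At P = 18: Qd = 41 - 2·18 = 5 and Qs = 18 - 4 = 14.
Quantity traded falls to 5. At Q = 5 the demand price is (41 - 5)/2 = 18 and the supply price is 4 + 5 = 9.
Deadweight loss = ½ · (18 - 9) · (11 - 5) = ½ · 9 · 6 = 27.

27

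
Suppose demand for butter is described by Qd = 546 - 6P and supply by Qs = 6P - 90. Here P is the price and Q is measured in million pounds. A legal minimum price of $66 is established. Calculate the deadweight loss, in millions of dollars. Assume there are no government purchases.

1014

Setting quantity demanded equal to quantity supplied, 546 - 6P = 6P - 90, gives P* = 53 and Q* = 228.
Because the floor (66) lies above the market-clearing price, it is binding.
At P = 66: Qd = 546 - 6·66 = 150 and Qs = 6·66 - 90 = 306.
Quantity traded falls to 150. At Q = 150 the demand price is (546 - 150)/6 = 66 and the supply price is (90 + 150)/6 = 40.
Deadweight loss = ½ · (66 - 40) · (228 - 150) = ½ · 26 · 78 = 1014.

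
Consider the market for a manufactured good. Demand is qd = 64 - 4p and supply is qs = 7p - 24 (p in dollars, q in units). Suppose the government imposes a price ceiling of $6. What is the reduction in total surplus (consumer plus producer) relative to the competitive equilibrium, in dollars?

38.5

Setting quantity demanded equal to quantity supplied, 64 - 4p = 7p - 24, gives p* = 8 and q* = 32.
The ceiling of 6 is below the equilibrium price 8, so it binds.
At p = 6: qd = 64 - 4·6 = 40 and qs = 7·6 - 24 = 18.
Quantity traded falls to 18. At q = 18 the demand price is (64 - 18)/4 = 11.5 and the supply price is (24 + 18)/7 = 6.
Deadweight loss = ½ · (11.5 - 6) · (32 - 18) = ½ · 5.5 · 14 = 38.5.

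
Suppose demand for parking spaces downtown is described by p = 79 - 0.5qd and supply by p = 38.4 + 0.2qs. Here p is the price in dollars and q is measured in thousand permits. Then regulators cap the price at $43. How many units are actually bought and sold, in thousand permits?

Rearranging demand gives qd = 158 - 2p; rearranging supply gives qs = 5p - 192. Equilibrium: 158 - 2p = 5p - 192, so 350 = 7p and p* = 50, q* = 58.
The ceiling of 43 is below the equilibrium price 50, so it binds.
At p = 43: qd = 158 - 2·43 = 72 and qs = 5·43 - 192 = 23.
The quantity actually transacted is the short side, supply: 23.

23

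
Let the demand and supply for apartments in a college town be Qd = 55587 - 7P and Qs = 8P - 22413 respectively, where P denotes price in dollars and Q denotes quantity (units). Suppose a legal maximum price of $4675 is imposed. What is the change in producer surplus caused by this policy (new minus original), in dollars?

-8970675

Setting quantity demanded equal to quantity supplied, 55587 - 7P = 8P - 22413, gives P* = 5200 and Q* = 19187.
The ceiling of 4675 is below the equilibrium price 5200, so it binds.
At P = 4675: Qd = 55587 - 7·4675 = 22862 and Qs = 8·4675 - 22413 = 14987.
Producer surplus without the control is ½ · (5200 - 2801.625) · 19187 = 23008810.5625.
With the ceiling, producers sell 14987 units at 4675, so PS = ½ · (4675 - 2801.625) · 14987 = 14038135.5625.
Change in producer surplus = 14038135.5625 - 23008810.5625 = -8970675.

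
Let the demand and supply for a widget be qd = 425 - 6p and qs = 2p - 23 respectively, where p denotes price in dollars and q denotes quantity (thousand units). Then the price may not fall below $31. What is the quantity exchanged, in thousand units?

89

Without the control the market clears where 425 - 6p = 2p - 23, i.e. p* = 56 and q* = 89.
The floor of 31 is below the equilibrium price 56, so it is not binding; the market clears at p* = 56, q* = 89.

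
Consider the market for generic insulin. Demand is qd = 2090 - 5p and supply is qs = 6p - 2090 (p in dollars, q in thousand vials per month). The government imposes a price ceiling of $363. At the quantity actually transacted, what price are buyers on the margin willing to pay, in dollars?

In a free market, 2090 - 5p = 6p - 2090 gives the equilibrium p* = 380, q* = 190.
The ceiling of 363 is below the equilibrium price 380, so it binds.
At p = 363: qd = 2090 - 5·363 = 275 and qs = 6·363 - 2090 = 88.
Only 88 units reach the market. On the demand curve, the marginal buyer's willingness to pay at q = 88 is (2090 - 88)/5 = 400.4.

400.4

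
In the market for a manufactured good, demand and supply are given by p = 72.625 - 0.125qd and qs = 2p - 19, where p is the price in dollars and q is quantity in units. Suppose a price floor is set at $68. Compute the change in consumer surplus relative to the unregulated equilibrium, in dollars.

-552

Rearranging demand gives qd = 581 - 8p. In a free market, 581 - 8p = 2p - 19 gives the equilibrium p* = 60, q* = 101.
The floor of 68 is above the equilibrium price 60, so it binds.
At p = 68: qd = 581 - 8·68 = 37 and qs = 2·68 - 19 = 117.
Consumer surplus without the control is ½ · (72.625 - 60) · 101 = 637.5625.
With the floor, consumers buy 37 units at 68, so CS = ½ · (72.625 - 68) · 37 = 85.5625.
Change in consumer surplus = 85.5625 - 637.5625 = -552.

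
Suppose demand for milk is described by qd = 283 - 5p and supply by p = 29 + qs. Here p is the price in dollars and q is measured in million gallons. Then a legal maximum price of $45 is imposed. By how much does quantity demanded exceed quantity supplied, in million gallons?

Rearranging supply gives qs = p - 29. In a free market, 283 - 5p = p - 29 gives the equilibrium p* = 52, q* = 23.
Because the ceiling (45) lies below the market-clearing price, it is binding.
At p = 45: qd = 283 - 5·45 = 58 and qs = 45 - 29 = 16.
Shortage = qd - qs = 58 - 16 = 42.

42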